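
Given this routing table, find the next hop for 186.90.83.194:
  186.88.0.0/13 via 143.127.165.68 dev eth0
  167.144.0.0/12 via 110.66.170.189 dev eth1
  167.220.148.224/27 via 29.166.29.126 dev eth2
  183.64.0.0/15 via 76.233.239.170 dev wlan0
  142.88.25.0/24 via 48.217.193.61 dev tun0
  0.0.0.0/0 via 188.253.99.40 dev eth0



Longest prefix match for 186.90.83.194:
  /13 186.88.0.0: MATCH
  /12 167.144.0.0: no
  /27 167.220.148.224: no
  /15 183.64.0.0: no
  /24 142.88.25.0: no
  /0 0.0.0.0: MATCH
Selected: next-hop 143.127.165.68 via eth0 (matched /13)


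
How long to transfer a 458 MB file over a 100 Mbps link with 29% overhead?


Effective throughput = 100 * (1 - 29/100) = 71 Mbps
File size in Mb = 458 * 8 = 3664 Mb
Time = 3664 / 71
Time = 51.6056 seconds


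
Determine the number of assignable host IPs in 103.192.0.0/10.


Host bits = 32 - 10 = 22
Total addresses = 2^22 = 4194304
Usable = total - 2 (network and broadcast)
Usable hosts: 4194302


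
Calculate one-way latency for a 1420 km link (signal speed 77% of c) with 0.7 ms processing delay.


Speed = 0.77 * 3e5 km/s = 231000 km/s
Propagation delay = 1420 / 231000 = 0.0061 s = 6.1472 ms
Processing delay = 0.7 ms
Total one-way latency = 6.8472 ms


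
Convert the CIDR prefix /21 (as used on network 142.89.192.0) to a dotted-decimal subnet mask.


/21 means 21 network bits, 11 host bits
Binary: 11111111111111111111100000000000
Mask: 255.255.248.0


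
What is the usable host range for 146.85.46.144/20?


Network: 146.85.32.0
Broadcast: 146.85.47.255
First usable = network + 1
Last usable = broadcast - 1
Range: 146.85.32.1 to 146.85.47.254


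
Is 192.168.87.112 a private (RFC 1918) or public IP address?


RFC 1918 private ranges:
  10.0.0.0/8 (10.0.0.0 - 10.255.255.255)
  172.16.0.0/12 (172.16.0.0 - 172.31.255.255)
  192.168.0.0/16 (192.168.0.0 - 192.168.255.255)
Private (in 192.168.0.0/16)


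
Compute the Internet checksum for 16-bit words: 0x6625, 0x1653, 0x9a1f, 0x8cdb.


Sum all words (with carry folding):
+ 0x6625 = 0x6625
+ 0x1653 = 0x7c78
+ 0x9a1f = 0x1698
+ 0x8cdb = 0xa373
One's complement: ~0xa373
Checksum = 0x5c8c


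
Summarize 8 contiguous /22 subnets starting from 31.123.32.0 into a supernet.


Original prefix: /22
Number of subnets: 8 = 2^3
New prefix = 22 - 3 = 19
Supernet: 31.123.32.0/19


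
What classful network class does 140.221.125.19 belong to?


First octet: 140
Binary: 10001100
10xxxxxx -> Class B (128-191)
Class B, default mask 255.255.0.0 (/16)


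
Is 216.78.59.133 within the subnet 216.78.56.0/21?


Subnet network: 216.78.56.0
Test IP AND mask: 216.78.56.0
Yes, 216.78.59.133 is in 216.78.56.0/21


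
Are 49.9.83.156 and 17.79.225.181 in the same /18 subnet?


Mask: 255.255.192.0
49.9.83.156 AND mask = 49.9.64.0
17.79.225.181 AND mask = 17.79.192.0
No, different subnets (49.9.64.0 vs 17.79.192.0)


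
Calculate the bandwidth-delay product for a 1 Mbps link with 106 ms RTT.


BDP = bandwidth * RTT
= 1 Mbps * 106 ms
= 1 * 1e6 * 106 / 1000 bits
= 106000 bits
= 13250 bytes
= 12.9395 KB
BDP = 106000 bits (13250 bytes)


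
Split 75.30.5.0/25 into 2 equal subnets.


New prefix = 25 + 1 = 26
Each subnet has 64 addresses
  75.30.5.0/26
  75.30.5.64/26
Subnets: 75.30.5.0/26, 75.30.5.64/26


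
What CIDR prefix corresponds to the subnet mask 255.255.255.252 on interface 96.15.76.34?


Binary: 11111111.11111111.11111111.11111100
Count leading 1s
Prefix: /30


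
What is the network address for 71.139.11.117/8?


IP:   01000111.10001011.00001011.01110101
Mask: 11111111.00000000.00000000.00000000
AND operation:
Net:  01000111.00000000.00000000.00000000
Network: 71.0.0.0/8


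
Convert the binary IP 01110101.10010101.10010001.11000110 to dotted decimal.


01110101 = 117
10010101 = 149
10010001 = 145
11000110 = 198
IP: 117.149.145.198


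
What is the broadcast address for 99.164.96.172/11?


Network: 99.160.0.0/11
Host bits = 21
Set all host bits to 1:
Broadcast: 99.191.255.255


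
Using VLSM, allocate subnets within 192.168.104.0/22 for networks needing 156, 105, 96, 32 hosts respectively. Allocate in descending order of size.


156 hosts -> /24 (254 usable): 192.168.104.0/24
105 hosts -> /25 (126 usable): 192.168.105.0/25
96 hosts -> /25 (126 usable): 192.168.105.128/25
32 hosts -> /26 (62 usable): 192.168.106.0/26
Allocation: 192.168.104.0/24 (156 hosts, 254 usable); 192.168.105.0/25 (105 hosts, 126 usable); 192.168.105.128/25 (96 hosts, 126 usable); 192.168.106.0/26 (32 hosts, 62 usable)


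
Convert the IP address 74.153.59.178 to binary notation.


74 = 01001010
153 = 10011001
59 = 00111011
178 = 10110010
Binary: 01001010.10011001.00111011.10110010


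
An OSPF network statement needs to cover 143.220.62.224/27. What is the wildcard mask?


Subnet mask: 255.255.255.224
Wildcard = 255.255.255.255 - subnet mask
255 - 255 = 0
255 - 255 = 0
255 - 255 = 0
255 - 224 = 31
Wildcard: 0.0.0.31


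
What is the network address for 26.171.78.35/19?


IP:   00011010.10101011.01001110.00100011
Mask: 11111111.11111111.11100000.00000000
AND operation:
Net:  00011010.10101011.01000000.00000000
Network: 26.171.64.0/19


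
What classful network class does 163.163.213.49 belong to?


First octet: 163
Binary: 10100011
10xxxxxx -> Class B (128-191)
Class B, default mask 255.255.0.0 (/16)


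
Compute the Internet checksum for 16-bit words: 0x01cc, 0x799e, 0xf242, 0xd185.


Sum all words (with carry folding):
+ 0x01cc = 0x01cc
+ 0x799e = 0x7b6a
+ 0xf242 = 0x6dad
+ 0xd185 = 0x3f33
One's complement: ~0x3f33
Checksum = 0xc0cc


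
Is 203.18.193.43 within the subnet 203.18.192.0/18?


Subnet network: 203.18.192.0
Test IP AND mask: 203.18.192.0
Yes, 203.18.193.43 is in 203.18.192.0/18


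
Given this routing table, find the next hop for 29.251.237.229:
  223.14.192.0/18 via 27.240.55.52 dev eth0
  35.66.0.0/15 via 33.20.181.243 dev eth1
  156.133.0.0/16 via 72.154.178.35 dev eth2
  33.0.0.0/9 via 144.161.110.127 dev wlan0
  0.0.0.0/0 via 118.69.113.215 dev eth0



Longest prefix match for 29.251.237.229:
  /18 223.14.192.0: no
  /15 35.66.0.0: no
  /16 156.133.0.0: no
  /9 33.0.0.0: no
  /0 0.0.0.0: MATCH
Selected: next-hop 118.69.113.215 via eth0 (matched /0)


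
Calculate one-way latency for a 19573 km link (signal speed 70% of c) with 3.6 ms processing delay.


Speed = 0.7 * 3e5 km/s = 210000 km/s
Propagation delay = 19573 / 210000 = 0.0932 s = 93.2048 ms
Processing delay = 3.6 ms
Total one-way latency = 96.8048 ms


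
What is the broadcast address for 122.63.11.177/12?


Network: 122.48.0.0/12
Host bits = 20
Set all host bits to 1:
Broadcast: 122.63.255.255


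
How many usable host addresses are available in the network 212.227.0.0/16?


Host bits = 32 - 16 = 16
Total addresses = 2^16 = 65536
Usable = total - 2 (network and broadcast)
Usable hosts: 65534


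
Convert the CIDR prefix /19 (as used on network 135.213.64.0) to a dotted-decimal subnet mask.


/19 means 19 network bits, 13 host bits
Binary: 11111111111111111110000000000000
Mask: 255.255.224.0


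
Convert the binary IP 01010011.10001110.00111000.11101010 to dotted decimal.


01010011 = 83
10001110 = 142
00111000 = 56
11101010 = 234
IP: 83.142.56.234


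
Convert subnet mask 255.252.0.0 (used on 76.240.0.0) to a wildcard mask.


Subnet mask: 255.252.0.0
Wildcard = 255.255.255.255 - subnet mask
255 - 255 = 0
255 - 252 = 3
255 - 0 = 255
255 - 0 = 255
Wildcard: 0.3.255.255


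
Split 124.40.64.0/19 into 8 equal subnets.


New prefix = 19 + 3 = 22
Each subnet has 1024 addresses
  124.40.64.0/22
  124.40.68.0/22
  124.40.72.0/22
  124.40.76.0/22
  124.40.80.0/22
  124.40.84.0/22
  124.40.88.0/22
  124.40.92.0/22
Subnets: 124.40.64.0/22, 124.40.68.0/22, 124.40.72.0/22, 124.40.76.0/22, 124.40.80.0/22, 124.40.84.0/22, 124.40.88.0/22, 124.40.92.0/22


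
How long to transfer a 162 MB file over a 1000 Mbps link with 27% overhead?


Effective throughput = 1000 * (1 - 27/100) = 730 Mbps
File size in Mb = 162 * 8 = 1296 Mb
Time = 1296 / 730
Time = 1.7753 seconds


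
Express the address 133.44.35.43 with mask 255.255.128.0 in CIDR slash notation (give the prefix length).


Binary: 11111111.11111111.10000000.00000000
Count leading 1s
Prefix: /17


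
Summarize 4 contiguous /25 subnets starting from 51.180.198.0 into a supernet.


Original prefix: /25
Number of subnets: 4 = 2^2
New prefix = 25 - 2 = 23
Supernet: 51.180.198.0/23


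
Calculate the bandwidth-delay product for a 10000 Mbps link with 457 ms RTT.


BDP = bandwidth * RTT
= 10000 Mbps * 457 ms
= 10000 * 1e6 * 457 / 1000 bits
= 4570000000 bits
= 571250000 bytes
= 557861.3281 KB
BDP = 4570000000 bits (571250000 bytes)


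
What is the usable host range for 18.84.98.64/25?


Network: 18.84.98.0
Broadcast: 18.84.98.127
First usable = network + 1
Last usable = broadcast - 1
Range: 18.84.98.1 to 18.84.98.126


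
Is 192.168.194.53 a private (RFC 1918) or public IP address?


RFC 1918 private ranges:
  10.0.0.0/8 (10.0.0.0 - 10.255.255.255)
  172.16.0.0/12 (172.16.0.0 - 172.31.255.255)
  192.168.0.0/16 (192.168.0.0 - 192.168.255.255)
Private (in 192.168.0.0/16)


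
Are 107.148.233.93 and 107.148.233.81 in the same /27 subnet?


Mask: 255.255.255.224
107.148.233.93 AND mask = 107.148.233.64
107.148.233.81 AND mask = 107.148.233.64
Yes, same subnet (107.148.233.64)


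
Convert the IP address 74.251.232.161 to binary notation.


74 = 01001010
251 = 11111011
232 = 11101000
161 = 10100001
Binary: 01001010.11111011.11101000.10100001


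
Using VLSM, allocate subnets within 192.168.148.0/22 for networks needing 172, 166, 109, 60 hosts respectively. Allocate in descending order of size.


172 hosts -> /24 (254 usable): 192.168.148.0/24
166 hosts -> /24 (254 usable): 192.168.149.0/24
109 hosts -> /25 (126 usable): 192.168.150.0/25
60 hosts -> /26 (62 usable): 192.168.150.128/26
Allocation: 192.168.148.0/24 (172 hosts, 254 usable); 192.168.149.0/24 (166 hosts, 254 usable); 192.168.150.0/25 (109 hosts, 126 usable); 192.168.150.128/26 (60 hosts, 62 usable)


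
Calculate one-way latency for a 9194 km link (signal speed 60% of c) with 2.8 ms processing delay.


Speed = 0.6 * 3e5 km/s = 180000 km/s
Propagation delay = 9194 / 180000 = 0.0511 s = 51.0778 ms
Processing delay = 2.8 ms
Total one-way latency = 53.8778 ms


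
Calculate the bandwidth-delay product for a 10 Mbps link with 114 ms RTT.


BDP = bandwidth * RTT
= 10 Mbps * 114 ms
= 10 * 1e6 * 114 / 1000 bits
= 1140000 bits
= 142500 bytes
= 139.1602 KB
BDP = 1140000 bits (142500 bytes)


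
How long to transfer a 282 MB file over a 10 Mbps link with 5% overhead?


Effective throughput = 10 * (1 - 5/100) = 9.5 Mbps
File size in Mb = 282 * 8 = 2256 Mb
Time = 2256 / 9.5
Time = 237.4737 seconds


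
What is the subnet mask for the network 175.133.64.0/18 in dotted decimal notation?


/18 means 18 network bits, 14 host bits
Binary: 11111111111111111100000000000000
Mask: 255.255.192.0


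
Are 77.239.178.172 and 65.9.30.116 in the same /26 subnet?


Mask: 255.255.255.192
77.239.178.172 AND mask = 77.239.178.128
65.9.30.116 AND mask = 65.9.30.64
No, different subnets (77.239.178.128 vs 65.9.30.64)


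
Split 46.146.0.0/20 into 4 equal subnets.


New prefix = 20 + 2 = 22
Each subnet has 1024 addresses
  46.146.0.0/22
  46.146.4.0/22
  46.146.8.0/22
  46.146.12.0/22
Subnets: 46.146.0.0/22, 46.146.4.0/22, 46.146.8.0/22, 46.146.12.0/22


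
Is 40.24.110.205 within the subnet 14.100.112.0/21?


Subnet network: 14.100.112.0
Test IP AND mask: 40.24.104.0
No, 40.24.110.205 is not in 14.100.112.0/21


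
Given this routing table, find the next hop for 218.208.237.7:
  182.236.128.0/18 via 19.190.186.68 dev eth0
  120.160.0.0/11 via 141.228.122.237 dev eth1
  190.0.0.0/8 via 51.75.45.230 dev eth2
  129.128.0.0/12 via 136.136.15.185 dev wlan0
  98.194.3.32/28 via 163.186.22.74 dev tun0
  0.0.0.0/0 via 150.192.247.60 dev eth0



Longest prefix match for 218.208.237.7:
  /18 182.236.128.0: no
  /11 120.160.0.0: no
  /8 190.0.0.0: no
  /12 129.128.0.0: no
  /28 98.194.3.32: no
  /0 0.0.0.0: MATCH
Selected: next-hop 150.192.247.60 via eth0 (matched /0)


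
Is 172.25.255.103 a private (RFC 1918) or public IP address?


RFC 1918 private ranges:
  10.0.0.0/8 (10.0.0.0 - 10.255.255.255)
  172.16.0.0/12 (172.16.0.0 - 172.31.255.255)
  192.168.0.0/16 (192.168.0.0 - 192.168.255.255)
Private (in 172.16.0.0/12)


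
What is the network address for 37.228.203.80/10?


IP:   00100101.11100100.11001011.01010000
Mask: 11111111.11000000.00000000.00000000
AND operation:
Net:  00100101.11000000.00000000.00000000
Network: 37.192.0.0/10


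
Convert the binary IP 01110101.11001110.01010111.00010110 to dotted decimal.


01110101 = 117
11001110 = 206
01010111 = 87
00010110 = 22
IP: 117.206.87.22


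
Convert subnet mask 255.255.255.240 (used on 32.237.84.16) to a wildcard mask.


Subnet mask: 255.255.255.240
Wildcard = 255.255.255.255 - subnet mask
255 - 255 = 0
255 - 255 = 0
255 - 255 = 0
255 - 240 = 15
Wildcard: 0.0.0.15


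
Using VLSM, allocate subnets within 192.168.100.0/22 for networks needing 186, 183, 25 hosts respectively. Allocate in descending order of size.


186 hosts -> /24 (254 usable): 192.168.100.0/24
183 hosts -> /24 (254 usable): 192.168.101.0/24
25 hosts -> /27 (30 usable): 192.168.102.0/27
Allocation: 192.168.100.0/24 (186 hosts, 254 usable); 192.168.101.0/24 (183 hosts, 254 usable); 192.168.102.0/27 (25 hosts, 30 usable)


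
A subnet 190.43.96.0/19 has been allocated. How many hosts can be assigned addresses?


Host bits = 32 - 19 = 13
Total addresses = 2^13 = 8192
Usable = total - 2 (network and broadcast)
Usable hosts: 8190


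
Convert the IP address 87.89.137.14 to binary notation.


87 = 01010111
89 = 01011001
137 = 10001001
14 = 00001110
Binary: 01010111.01011001.10001001.00001110


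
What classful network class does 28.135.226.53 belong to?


First octet: 28
Binary: 00011100
0xxxxxxx -> Class A (1-126)
Class A, default mask 255.0.0.0 (/8)


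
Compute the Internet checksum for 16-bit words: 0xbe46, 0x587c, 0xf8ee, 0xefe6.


Sum all words (with carry folding):
+ 0xbe46 = 0xbe46
+ 0x587c = 0x16c3
+ 0xf8ee = 0x0fb2
+ 0xefe6 = 0xff98
One's complement: ~0xff98
Checksum = 0x0067


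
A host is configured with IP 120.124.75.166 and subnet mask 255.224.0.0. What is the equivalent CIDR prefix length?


Binary: 11111111.11100000.00000000.00000000
Count leading 1s
Prefix: /11


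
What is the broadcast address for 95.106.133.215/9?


Network: 95.0.0.0/9
Host bits = 23
Set all host bits to 1:
Broadcast: 95.127.255.255


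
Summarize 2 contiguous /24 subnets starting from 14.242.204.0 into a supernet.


Original prefix: /24
Number of subnets: 2 = 2^1
New prefix = 24 - 1 = 23
Supernet: 14.242.204.0/23


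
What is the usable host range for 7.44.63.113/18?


Network: 7.44.0.0
Broadcast: 7.44.63.255
First usable = network + 1
Last usable = broadcast - 1
Range: 7.44.0.1 to 7.44.63.254


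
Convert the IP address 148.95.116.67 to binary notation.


148 = 10010100
95 = 01011111
116 = 01110100
67 = 01000011
Binary: 10010100.01011111.01110100.01000011


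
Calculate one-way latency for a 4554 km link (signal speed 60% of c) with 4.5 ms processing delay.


Speed = 0.6 * 3e5 km/s = 180000 km/s
Propagation delay = 4554 / 180000 = 0.0253 s = 25.3 ms
Processing delay = 4.5 ms
Total one-way latency = 29.8 ms


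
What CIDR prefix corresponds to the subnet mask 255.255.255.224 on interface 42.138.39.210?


Binary: 11111111.11111111.11111111.11100000
Count leading 1s
Prefix: /27


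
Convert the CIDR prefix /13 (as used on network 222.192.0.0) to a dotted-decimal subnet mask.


/13 means 13 network bits, 19 host bits
Binary: 11111111111110000000000000000000
Mask: 255.248.0.0


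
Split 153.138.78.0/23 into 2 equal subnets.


New prefix = 23 + 1 = 24
Each subnet has 256 addresses
  153.138.78.0/24
  153.138.79.0/24
Subnets: 153.138.78.0/24, 153.138.79.0/24


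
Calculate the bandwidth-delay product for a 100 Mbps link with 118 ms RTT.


BDP = bandwidth * RTT
= 100 Mbps * 118 ms
= 100 * 1e6 * 118 / 1000 bits
= 11800000 bits
= 1475000 bytes
= 1440.4297 KB
BDP = 11800000 bits (1475000 bytes)


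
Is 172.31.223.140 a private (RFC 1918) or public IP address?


RFC 1918 private ranges:
  10.0.0.0/8 (10.0.0.0 - 10.255.255.255)
  172.16.0.0/12 (172.16.0.0 - 172.31.255.255)
  192.168.0.0/16 (192.168.0.0 - 192.168.255.255)
Private (in 172.16.0.0/12)


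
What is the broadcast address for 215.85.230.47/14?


Network: 215.84.0.0/14
Host bits = 18
Set all host bits to 1:
Broadcast: 215.87.255.255


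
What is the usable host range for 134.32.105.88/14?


Network: 134.32.0.0
Broadcast: 134.35.255.255
First usable = network + 1
Last usable = broadcast - 1
Range: 134.32.0.1 to 134.35.255.254


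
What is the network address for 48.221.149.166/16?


IP:   00110000.11011101.10010101.10100110
Mask: 11111111.11111111.00000000.00000000
AND operation:
Net:  00110000.11011101.00000000.00000000
Network: 48.221.0.0/16


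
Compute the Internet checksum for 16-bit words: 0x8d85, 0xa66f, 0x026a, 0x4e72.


Sum all words (with carry folding):
+ 0x8d85 = 0x8d85
+ 0xa66f = 0x33f5
+ 0x026a = 0x365f
+ 0x4e72 = 0x84d1
One's complement: ~0x84d1
Checksum = 0x7b2e


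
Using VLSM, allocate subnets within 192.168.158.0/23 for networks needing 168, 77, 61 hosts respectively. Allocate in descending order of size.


168 hosts -> /24 (254 usable): 192.168.158.0/24
77 hosts -> /25 (126 usable): 192.168.159.0/25
61 hosts -> /26 (62 usable): 192.168.159.128/26
Allocation: 192.168.158.0/24 (168 hosts, 254 usable); 192.168.159.0/25 (77 hosts, 126 usable); 192.168.159.128/26 (61 hosts, 62 usable)


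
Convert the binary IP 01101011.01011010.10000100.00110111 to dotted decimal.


01101011 = 107
01011010 = 90
10000100 = 132
00110111 = 55
IP: 107.90.132.55


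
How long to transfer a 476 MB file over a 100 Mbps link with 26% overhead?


Effective throughput = 100 * (1 - 26/100) = 74 Mbps
File size in Mb = 476 * 8 = 3808 Mb
Time = 3808 / 74
Time = 51.4595 seconds


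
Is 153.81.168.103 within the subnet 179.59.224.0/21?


Subnet network: 179.59.224.0
Test IP AND mask: 153.81.168.0
No, 153.81.168.103 is not in 179.59.224.0/21


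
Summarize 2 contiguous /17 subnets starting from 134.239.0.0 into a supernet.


Original prefix: /17
Number of subnets: 2 = 2^1
New prefix = 17 - 1 = 16
Supernet: 134.239.0.0/16


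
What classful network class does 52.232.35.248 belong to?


First octet: 52
Binary: 00110100
0xxxxxxx -> Class A (1-126)
Class A, default mask 255.0.0.0 (/8)


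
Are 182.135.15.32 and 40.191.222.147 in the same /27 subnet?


Mask: 255.255.255.224
182.135.15.32 AND mask = 182.135.15.32
40.191.222.147 AND mask = 40.191.222.128
No, different subnets (182.135.15.32 vs 40.191.222.128)


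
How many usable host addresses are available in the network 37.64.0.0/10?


Host bits = 32 - 10 = 22
Total addresses = 2^22 = 4194304
Usable = total - 2 (network and broadcast)
Usable hosts: 4194302


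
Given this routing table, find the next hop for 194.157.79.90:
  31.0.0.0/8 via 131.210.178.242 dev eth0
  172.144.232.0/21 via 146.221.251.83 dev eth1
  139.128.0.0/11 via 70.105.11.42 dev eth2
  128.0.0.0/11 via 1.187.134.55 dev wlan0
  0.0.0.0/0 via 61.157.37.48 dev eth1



Longest prefix match for 194.157.79.90:
  /8 31.0.0.0: no
  /21 172.144.232.0: no
  /11 139.128.0.0: no
  /11 128.0.0.0: no
  /0 0.0.0.0: MATCH
Selected: next-hop 61.157.37.48 via eth1 (matched /0)


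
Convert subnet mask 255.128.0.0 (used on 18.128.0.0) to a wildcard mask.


Subnet mask: 255.128.0.0
Wildcard = 255.255.255.255 - subnet mask
255 - 255 = 0
255 - 128 = 127
255 - 0 = 255
255 - 0 = 255
Wildcard: 0.127.255.255


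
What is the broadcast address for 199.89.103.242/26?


Network: 199.89.103.192/26
Host bits = 6
Set all host bits to 1:
Broadcast: 199.89.103.255


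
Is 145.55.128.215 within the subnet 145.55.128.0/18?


Subnet network: 145.55.128.0
Test IP AND mask: 145.55.128.0
Yes, 145.55.128.215 is in 145.55.128.0/18


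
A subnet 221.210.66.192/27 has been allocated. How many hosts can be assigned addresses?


Host bits = 32 - 27 = 5
Total addresses = 2^5 = 32
Usable = total - 2 (network and broadcast)
Usable hosts: 30


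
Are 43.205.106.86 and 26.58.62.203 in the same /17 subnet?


Mask: 255.255.128.0
43.205.106.86 AND mask = 43.205.0.0
26.58.62.203 AND mask = 26.58.0.0
No, different subnets (43.205.0.0 vs 26.58.0.0)


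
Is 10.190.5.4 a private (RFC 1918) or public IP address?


RFC 1918 private ranges:
  10.0.0.0/8 (10.0.0.0 - 10.255.255.255)
  172.16.0.0/12 (172.16.0.0 - 172.31.255.255)
  192.168.0.0/16 (192.168.0.0 - 192.168.255.255)
Private (in 10.0.0.0/8)


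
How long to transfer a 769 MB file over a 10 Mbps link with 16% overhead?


Effective throughput = 10 * (1 - 16/100) = 8.4 Mbps
File size in Mb = 769 * 8 = 6152 Mb
Time = 6152 / 8.4
Time = 732.381 seconds


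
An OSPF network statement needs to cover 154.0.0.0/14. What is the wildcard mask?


Subnet mask: 255.252.0.0
Wildcard = 255.255.255.255 - subnet mask
255 - 255 = 0
255 - 252 = 3
255 - 0 = 255
255 - 0 = 255
Wildcard: 0.3.255.255


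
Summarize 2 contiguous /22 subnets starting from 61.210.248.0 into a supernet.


Original prefix: /22
Number of subnets: 2 = 2^1
New prefix = 22 - 1 = 21
Supernet: 61.210.248.0/21


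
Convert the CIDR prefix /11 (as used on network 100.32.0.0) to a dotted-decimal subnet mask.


/11 means 11 network bits, 21 host bits
Binary: 11111111111000000000000000000000
Mask: 255.224.0.0


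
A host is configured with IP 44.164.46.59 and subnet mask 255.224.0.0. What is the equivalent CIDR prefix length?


Binary: 11111111.11100000.00000000.00000000
Count leading 1s
Prefix: /11


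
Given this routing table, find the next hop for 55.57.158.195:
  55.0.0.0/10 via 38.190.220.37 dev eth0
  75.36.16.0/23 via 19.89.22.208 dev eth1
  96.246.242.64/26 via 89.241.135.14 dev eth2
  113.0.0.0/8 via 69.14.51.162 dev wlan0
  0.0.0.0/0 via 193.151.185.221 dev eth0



Longest prefix match for 55.57.158.195:
  /10 55.0.0.0: MATCH
  /23 75.36.16.0: no
  /26 96.246.242.64: no
  /8 113.0.0.0: no
  /0 0.0.0.0: MATCH
Selected: next-hop 38.190.220.37 via eth0 (matched /10)


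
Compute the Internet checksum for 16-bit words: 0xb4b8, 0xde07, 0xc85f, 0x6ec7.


Sum all words (with carry folding):
+ 0xb4b8 = 0xb4b8
+ 0xde07 = 0x92c0
+ 0xc85f = 0x5b20
+ 0x6ec7 = 0xc9e7
One's complement: ~0xc9e7
Checksum = 0x3618


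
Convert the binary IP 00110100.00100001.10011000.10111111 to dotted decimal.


00110100 = 52
00100001 = 33
10011000 = 152
10111111 = 191
IP: 52.33.152.191


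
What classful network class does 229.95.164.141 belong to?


First octet: 229
Binary: 11100101
1110xxxx -> Class D (224-239)
Class D (multicast), default mask N/A


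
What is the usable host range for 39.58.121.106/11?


Network: 39.32.0.0
Broadcast: 39.63.255.255
First usable = network + 1
Last usable = broadcast - 1
Range: 39.32.0.1 to 39.63.255.254


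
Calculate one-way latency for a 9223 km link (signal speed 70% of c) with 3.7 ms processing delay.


Speed = 0.7 * 3e5 km/s = 210000 km/s
Propagation delay = 9223 / 210000 = 0.0439 s = 43.919 ms
Processing delay = 3.7 ms
Total one-way latency = 47.619 ms


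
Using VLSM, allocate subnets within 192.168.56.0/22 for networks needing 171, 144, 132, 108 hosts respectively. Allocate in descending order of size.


171 hosts -> /24 (254 usable): 192.168.56.0/24
144 hosts -> /24 (254 usable): 192.168.57.0/24
132 hosts -> /24 (254 usable): 192.168.58.0/24
108 hosts -> /25 (126 usable): 192.168.59.0/25
Allocation: 192.168.56.0/24 (171 hosts, 254 usable); 192.168.57.0/24 (144 hosts, 254 usable); 192.168.58.0/24 (132 hosts, 254 usable); 192.168.59.0/25 (108 hosts, 126 usable)


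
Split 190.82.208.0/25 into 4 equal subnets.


New prefix = 25 + 2 = 27
Each subnet has 32 addresses
  190.82.208.0/27
  190.82.208.32/27
  190.82.208.64/27
  190.82.208.96/27
Subnets: 190.82.208.0/27, 190.82.208.32/27, 190.82.208.64/27, 190.82.208.96/27


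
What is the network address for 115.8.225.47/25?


IP:   01110011.00001000.11100001.00101111
Mask: 11111111.11111111.11111111.10000000
AND operation:
Net:  01110011.00001000.11100001.00000000
Network: 115.8.225.0/25


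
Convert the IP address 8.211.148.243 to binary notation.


8 = 00001000
211 = 11010011
148 = 10010100
243 = 11110011
Binary: 00001000.11010011.10010100.11110011


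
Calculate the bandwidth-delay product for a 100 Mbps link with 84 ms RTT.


BDP = bandwidth * RTT
= 100 Mbps * 84 ms
= 100 * 1e6 * 84 / 1000 bits
= 8400000 bits
= 1050000 bytes
= 1025.3906 KB
BDP = 8400000 bits (1050000 bytes)


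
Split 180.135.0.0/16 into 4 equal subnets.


New prefix = 16 + 2 = 18
Each subnet has 16384 addresses
  180.135.0.0/18
  180.135.64.0/18
  180.135.128.0/18
  180.135.192.0/18
Subnets: 180.135.0.0/18, 180.135.64.0/18, 180.135.128.0/18, 180.135.192.0/18


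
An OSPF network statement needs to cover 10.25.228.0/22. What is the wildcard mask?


Subnet mask: 255.255.252.0
Wildcard = 255.255.255.255 - subnet mask
255 - 255 = 0
255 - 255 = 0
255 - 252 = 3
255 - 0 = 255
Wildcard: 0.0.3.255


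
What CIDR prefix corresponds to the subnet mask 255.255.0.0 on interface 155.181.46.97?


Binary: 11111111.11111111.00000000.00000000
Count leading 1s
Prefix: /16


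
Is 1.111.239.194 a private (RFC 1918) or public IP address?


RFC 1918 private ranges:
  10.0.0.0/8 (10.0.0.0 - 10.255.255.255)
  172.16.0.0/12 (172.16.0.0 - 172.31.255.255)
  192.168.0.0/16 (192.168.0.0 - 192.168.255.255)
Public (not in any RFC 1918 range)


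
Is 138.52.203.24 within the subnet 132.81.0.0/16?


Subnet network: 132.81.0.0
Test IP AND mask: 138.52.0.0
No, 138.52.203.24 is not in 132.81.0.0/16


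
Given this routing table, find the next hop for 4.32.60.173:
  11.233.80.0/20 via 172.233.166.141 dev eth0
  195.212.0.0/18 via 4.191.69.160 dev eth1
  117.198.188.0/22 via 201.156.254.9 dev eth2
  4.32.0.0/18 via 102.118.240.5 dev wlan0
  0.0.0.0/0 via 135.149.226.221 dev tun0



Longest prefix match for 4.32.60.173:
  /20 11.233.80.0: no
  /18 195.212.0.0: no
  /22 117.198.188.0: no
  /18 4.32.0.0: MATCH
  /0 0.0.0.0: MATCH
Selected: next-hop 102.118.240.5 via wlan0 (matched /18)


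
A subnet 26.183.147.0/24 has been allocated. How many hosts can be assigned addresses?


Host bits = 32 - 24 = 8
Total addresses = 2^8 = 256
Usable = total - 2 (network and broadcast)
Usable hosts: 254


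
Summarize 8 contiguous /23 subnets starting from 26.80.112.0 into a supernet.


Original prefix: /23
Number of subnets: 8 = 2^3
New prefix = 23 - 3 = 20
Supernet: 26.80.112.0/20


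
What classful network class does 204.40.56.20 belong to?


First octet: 204
Binary: 11001100
110xxxxx -> Class C (192-223)
Class C, default mask 255.255.255.0 (/24)


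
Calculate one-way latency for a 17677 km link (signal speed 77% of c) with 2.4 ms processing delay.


Speed = 0.77 * 3e5 km/s = 231000 km/s
Propagation delay = 17677 / 231000 = 0.0765 s = 76.5238 ms
Processing delay = 2.4 ms
Total one-way latency = 78.9238 ms


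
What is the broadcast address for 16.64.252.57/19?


Network: 16.64.224.0/19
Host bits = 13
Set all host bits to 1:
Broadcast: 16.64.255.255


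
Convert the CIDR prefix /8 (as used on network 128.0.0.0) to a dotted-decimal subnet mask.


/8 means 8 network bits, 24 host bits
Binary: 11111111000000000000000000000000
Mask: 255.0.0.0


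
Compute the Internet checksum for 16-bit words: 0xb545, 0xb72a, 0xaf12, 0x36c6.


Sum all words (with carry folding):
+ 0xb545 = 0xb545
+ 0xb72a = 0x6c70
+ 0xaf12 = 0x1b83
+ 0x36c6 = 0x5249
One's complement: ~0x5249
Checksum = 0xadb6


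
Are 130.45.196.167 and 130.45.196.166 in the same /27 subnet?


Mask: 255.255.255.224
130.45.196.167 AND mask = 130.45.196.160
130.45.196.166 AND mask = 130.45.196.160
Yes, same subnet (130.45.196.160)


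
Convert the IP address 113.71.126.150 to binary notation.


113 = 01110001
71 = 01000111
126 = 01111110
150 = 10010110
Binary: 01110001.01000111.01111110.10010110


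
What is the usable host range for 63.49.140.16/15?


Network: 63.48.0.0
Broadcast: 63.49.255.255
First usable = network + 1
Last usable = broadcast - 1
Range: 63.48.0.1 to 63.49.255.254


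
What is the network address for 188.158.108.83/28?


IP:   10111100.10011110.01101100.01010011
Mask: 11111111.11111111.11111111.11110000
AND operation:
Net:  10111100.10011110.01101100.01010000
Network: 188.158.108.80/28


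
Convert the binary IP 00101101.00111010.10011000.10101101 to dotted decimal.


00101101 = 45
00111010 = 58
10011000 = 152
10101101 = 173
IP: 45.58.152.173


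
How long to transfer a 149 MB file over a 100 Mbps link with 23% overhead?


Effective throughput = 100 * (1 - 23/100) = 77 Mbps
File size in Mb = 149 * 8 = 1192 Mb
Time = 1192 / 77
Time = 15.4805 seconds


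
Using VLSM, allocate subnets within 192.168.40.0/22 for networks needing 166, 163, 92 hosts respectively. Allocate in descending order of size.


166 hosts -> /24 (254 usable): 192.168.40.0/24
163 hosts -> /24 (254 usable): 192.168.41.0/24
92 hosts -> /25 (126 usable): 192.168.42.0/25
Allocation: 192.168.40.0/24 (166 hosts, 254 usable); 192.168.41.0/24 (163 hosts, 254 usable); 192.168.42.0/25 (92 hosts, 126 usable)


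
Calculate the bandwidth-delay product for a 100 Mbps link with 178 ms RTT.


BDP = bandwidth * RTT
= 100 Mbps * 178 ms
= 100 * 1e6 * 178 / 1000 bits
= 17800000 bits
= 2225000 bytes
= 2172.8516 KB
BDP = 17800000 bits (2225000 bytes)


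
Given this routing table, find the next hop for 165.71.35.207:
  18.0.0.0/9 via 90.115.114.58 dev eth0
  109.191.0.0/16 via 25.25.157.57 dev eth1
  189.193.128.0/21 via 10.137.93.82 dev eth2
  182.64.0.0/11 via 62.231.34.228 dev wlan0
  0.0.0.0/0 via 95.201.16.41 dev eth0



Longest prefix match for 165.71.35.207:
  /9 18.0.0.0: no
  /16 109.191.0.0: no
  /21 189.193.128.0: no
  /11 182.64.0.0: no
  /0 0.0.0.0: MATCH
Selected: next-hop 95.201.16.41 via eth0 (matched /0)


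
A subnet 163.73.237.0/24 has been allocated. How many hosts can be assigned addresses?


Host bits = 32 - 24 = 8
Total addresses = 2^8 = 256
Usable = total - 2 (network and broadcast)
Usable hosts: 254


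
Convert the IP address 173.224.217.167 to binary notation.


173 = 10101101
224 = 11100000
217 = 11011001
167 = 10100111
Binary: 10101101.11100000.11011001.10100111


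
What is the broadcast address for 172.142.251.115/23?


Network: 172.142.250.0/23
Host bits = 9
Set all host bits to 1:
Broadcast: 172.142.251.255


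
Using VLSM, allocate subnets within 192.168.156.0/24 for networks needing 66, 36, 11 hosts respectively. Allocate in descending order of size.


66 hosts -> /25 (126 usable): 192.168.156.0/25
36 hosts -> /26 (62 usable): 192.168.156.128/26
11 hosts -> /28 (14 usable): 192.168.156.192/28
Allocation: 192.168.156.0/25 (66 hosts, 126 usable); 192.168.156.128/26 (36 hosts, 62 usable); 192.168.156.192/28 (11 hosts, 14 usable)


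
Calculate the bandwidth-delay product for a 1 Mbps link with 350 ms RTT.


BDP = bandwidth * RTT
= 1 Mbps * 350 ms
= 1 * 1e6 * 350 / 1000 bits
= 350000 bits
= 43750 bytes
= 42.7246 KB
BDP = 350000 bits (43750 bytes)


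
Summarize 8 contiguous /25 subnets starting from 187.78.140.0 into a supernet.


Original prefix: /25
Number of subnets: 8 = 2^3
New prefix = 25 - 3 = 22
Supernet: 187.78.140.0/22


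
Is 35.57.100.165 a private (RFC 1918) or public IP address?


RFC 1918 private ranges:
  10.0.0.0/8 (10.0.0.0 - 10.255.255.255)
  172.16.0.0/12 (172.16.0.0 - 172.31.255.255)
  192.168.0.0/16 (192.168.0.0 - 192.168.255.255)
Public (not in any RFC 1918 range)


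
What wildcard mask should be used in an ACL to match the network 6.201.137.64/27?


Subnet mask: 255.255.255.224
Wildcard = 255.255.255.255 - subnet mask
255 - 255 = 0
255 - 255 = 0
255 - 255 = 0
255 - 224 = 31
Wildcard: 0.0.0.31


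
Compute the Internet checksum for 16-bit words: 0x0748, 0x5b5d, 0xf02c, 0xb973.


Sum all words (with carry folding):
+ 0x0748 = 0x0748
+ 0x5b5d = 0x62a5
+ 0xf02c = 0x52d2
+ 0xb973 = 0x0c46
One's complement: ~0x0c46
Checksum = 0xf3b9


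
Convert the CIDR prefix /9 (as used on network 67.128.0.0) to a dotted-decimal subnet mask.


/9 means 9 network bits, 23 host bits
Binary: 11111111100000000000000000000000
Mask: 255.128.0.0


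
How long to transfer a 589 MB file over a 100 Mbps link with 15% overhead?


Effective throughput = 100 * (1 - 15/100) = 85 Mbps
File size in Mb = 589 * 8 = 4712 Mb
Time = 4712 / 85
Time = 55.4353 seconds


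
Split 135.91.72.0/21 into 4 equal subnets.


New prefix = 21 + 2 = 23
Each subnet has 512 addresses
  135.91.72.0/23
  135.91.74.0/23
  135.91.76.0/23
  135.91.78.0/23
Subnets: 135.91.72.0/23, 135.91.74.0/23, 135.91.76.0/23, 135.91.78.0/23


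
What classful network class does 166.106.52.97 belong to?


First octet: 166
Binary: 10100110
10xxxxxx -> Class B (128-191)
Class B, default mask 255.255.0.0 (/16)


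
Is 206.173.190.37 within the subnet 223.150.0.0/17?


Subnet network: 223.150.0.0
Test IP AND mask: 206.173.128.0
No, 206.173.190.37 is not in 223.150.0.0/17


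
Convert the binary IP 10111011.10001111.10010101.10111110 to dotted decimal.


10111011 = 187
10001111 = 143
10010101 = 149
10111110 = 190
IP: 187.143.149.190


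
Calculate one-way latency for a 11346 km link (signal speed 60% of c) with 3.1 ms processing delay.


Speed = 0.6 * 3e5 km/s = 180000 km/s
Propagation delay = 11346 / 180000 = 0.063 s = 63.0333 ms
Processing delay = 3.1 ms
Total one-way latency = 66.1333 ms


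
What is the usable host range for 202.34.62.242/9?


Network: 202.0.0.0
Broadcast: 202.127.255.255
First usable = network + 1
Last usable = broadcast - 1
Range: 202.0.0.1 to 202.127.255.254


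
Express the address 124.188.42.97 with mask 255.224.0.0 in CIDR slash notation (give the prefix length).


Binary: 11111111.11100000.00000000.00000000
Count leading 1s
Prefix: /11


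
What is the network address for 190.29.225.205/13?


IP:   10111110.00011101.11100001.11001101
Mask: 11111111.11111000.00000000.00000000
AND operation:
Net:  10111110.00011000.00000000.00000000
Network: 190.24.0.0/13


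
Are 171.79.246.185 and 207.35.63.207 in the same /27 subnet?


Mask: 255.255.255.224
171.79.246.185 AND mask = 171.79.246.160
207.35.63.207 AND mask = 207.35.63.192
No, different subnets (171.79.246.160 vs 207.35.63.192)


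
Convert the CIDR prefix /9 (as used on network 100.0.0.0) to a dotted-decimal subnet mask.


/9 means 9 network bits, 23 host bits
Binary: 11111111100000000000000000000000
Mask: 255.128.0.0


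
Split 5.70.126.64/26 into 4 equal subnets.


New prefix = 26 + 2 = 28
Each subnet has 16 addresses
  5.70.126.64/28
  5.70.126.80/28
  5.70.126.96/28
  5.70.126.112/28
Subnets: 5.70.126.64/28, 5.70.126.80/28, 5.70.126.96/28, 5.70.126.112/28


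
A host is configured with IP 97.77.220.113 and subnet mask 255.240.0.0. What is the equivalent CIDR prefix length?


Binary: 11111111.11110000.00000000.00000000
Count leading 1s
Prefix: /12


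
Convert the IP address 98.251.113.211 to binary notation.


98 = 01100010
251 = 11111011
113 = 01110001
211 = 11010011
Binary: 01100010.11111011.01110001.11010011


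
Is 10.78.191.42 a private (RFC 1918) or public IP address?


RFC 1918 private ranges:
  10.0.0.0/8 (10.0.0.0 - 10.255.255.255)
  172.16.0.0/12 (172.16.0.0 - 172.31.255.255)
  192.168.0.0/16 (192.168.0.0 - 192.168.255.255)
Private (in 10.0.0.0/8)


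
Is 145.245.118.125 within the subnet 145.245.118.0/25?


Subnet network: 145.245.118.0
Test IP AND mask: 145.245.118.0
Yes, 145.245.118.125 is in 145.245.118.0/25


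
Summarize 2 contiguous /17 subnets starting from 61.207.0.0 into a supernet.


Original prefix: /17
Number of subnets: 2 = 2^1
New prefix = 17 - 1 = 16
Supernet: 61.207.0.0/16


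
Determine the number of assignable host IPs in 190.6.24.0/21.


Host bits = 32 - 21 = 11
Total addresses = 2^11 = 2048
Usable = total - 2 (network and broadcast)
Usable hosts: 2046


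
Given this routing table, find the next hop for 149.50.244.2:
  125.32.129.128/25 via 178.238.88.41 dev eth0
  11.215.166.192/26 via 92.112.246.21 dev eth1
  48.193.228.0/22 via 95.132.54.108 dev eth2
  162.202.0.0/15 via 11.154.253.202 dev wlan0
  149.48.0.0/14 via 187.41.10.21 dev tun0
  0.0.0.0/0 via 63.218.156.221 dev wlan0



Longest prefix match for 149.50.244.2:
  /25 125.32.129.128: no
  /26 11.215.166.192: no
  /22 48.193.228.0: no
  /15 162.202.0.0: no
  /14 149.48.0.0: MATCH
  /0 0.0.0.0: MATCH
Selected: next-hop 187.41.10.21 via tun0 (matched /14)


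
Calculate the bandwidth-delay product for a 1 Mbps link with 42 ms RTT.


BDP = bandwidth * RTT
= 1 Mbps * 42 ms
= 1 * 1e6 * 42 / 1000 bits
= 42000 bits
= 5250 bytes
= 5.127 KB
BDP = 42000 bits (5250 bytes)


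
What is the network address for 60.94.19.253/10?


IP:   00111100.01011110.00010011.11111101
Mask: 11111111.11000000.00000000.00000000
AND operation:
Net:  00111100.01000000.00000000.00000000
Network: 60.64.0.0/10


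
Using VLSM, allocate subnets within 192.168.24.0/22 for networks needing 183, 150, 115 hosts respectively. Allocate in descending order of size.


183 hosts -> /24 (254 usable): 192.168.24.0/24
150 hosts -> /24 (254 usable): 192.168.25.0/24
115 hosts -> /25 (126 usable): 192.168.26.0/25
Allocation: 192.168.24.0/24 (183 hosts, 254 usable); 192.168.25.0/24 (150 hosts, 254 usable); 192.168.26.0/25 (115 hosts, 126 usable)


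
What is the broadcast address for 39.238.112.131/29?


Network: 39.238.112.128/29
Host bits = 3
Set all host bits to 1:
Broadcast: 39.238.112.135


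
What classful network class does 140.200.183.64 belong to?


First octet: 140
Binary: 10001100
10xxxxxx -> Class B (128-191)
Class B, default mask 255.255.0.0 (/16)


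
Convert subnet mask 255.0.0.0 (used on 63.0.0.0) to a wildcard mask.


Subnet mask: 255.0.0.0
Wildcard = 255.255.255.255 - subnet mask
255 - 255 = 0
255 - 0 = 255
255 - 0 = 255
255 - 0 = 255
Wildcard: 0.255.255.255


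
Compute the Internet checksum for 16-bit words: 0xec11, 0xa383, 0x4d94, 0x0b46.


Sum all words (with carry folding):
+ 0xec11 = 0xec11
+ 0xa383 = 0x8f95
+ 0x4d94 = 0xdd29
+ 0x0b46 = 0xe86f
One's complement: ~0xe86f
Checksum = 0x1790


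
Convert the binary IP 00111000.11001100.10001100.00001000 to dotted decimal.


00111000 = 56
11001100 = 204
10001100 = 140
00001000 = 8
IP: 56.204.140.8


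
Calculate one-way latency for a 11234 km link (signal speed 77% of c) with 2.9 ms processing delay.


Speed = 0.77 * 3e5 km/s = 231000 km/s
Propagation delay = 11234 / 231000 = 0.0486 s = 48.632 ms
Processing delay = 2.9 ms
Total one-way latency = 51.532 ms


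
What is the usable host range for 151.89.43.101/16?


Network: 151.89.0.0
Broadcast: 151.89.255.255
First usable = network + 1
Last usable = broadcast - 1
Range: 151.89.0.1 to 151.89.255.254


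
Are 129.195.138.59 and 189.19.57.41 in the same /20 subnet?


Mask: 255.255.240.0
129.195.138.59 AND mask = 129.195.128.0
189.19.57.41 AND mask = 189.19.48.0
No, different subnets (129.195.128.0 vs 189.19.48.0)


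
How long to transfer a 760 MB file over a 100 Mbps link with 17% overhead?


Effective throughput = 100 * (1 - 17/100) = 83 Mbps
File size in Mb = 760 * 8 = 6080 Mb
Time = 6080 / 83
Time = 73.253 seconds
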